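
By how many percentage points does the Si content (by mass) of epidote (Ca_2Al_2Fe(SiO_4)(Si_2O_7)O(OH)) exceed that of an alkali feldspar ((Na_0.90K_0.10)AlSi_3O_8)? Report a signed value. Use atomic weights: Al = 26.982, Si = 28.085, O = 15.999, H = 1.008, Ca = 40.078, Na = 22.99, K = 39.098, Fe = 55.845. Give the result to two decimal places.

-14.50 percentage points

Si in Ca_2Al_2Fe(SiO_4)(Si_2O_7)O(OH): molar mass 483.215 g/mol; 3×28.085 = 84.255 g → 17.44 wt%.
Si in (Na_0.90K_0.10)AlSi_3O_8: molar mass 263.830 g/mol; 3×28.085 = 84.255 g → 31.94 wt%.
Difference = 17.44 − 31.94 = -14.50 percentage points.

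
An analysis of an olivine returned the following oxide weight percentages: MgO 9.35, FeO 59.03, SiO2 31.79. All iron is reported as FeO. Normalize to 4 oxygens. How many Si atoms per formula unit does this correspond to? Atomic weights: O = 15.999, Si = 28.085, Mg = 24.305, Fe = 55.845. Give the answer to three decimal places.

MgO (M=40.304): mol = 0.23199; Mg = 0.23199, O = 0.23199.
FeO (M=71.844): mol = 0.82164; Fe = 0.82164, O = 0.82164.
SiO2 (M=60.083): mol = 0.52910; Si = 0.52910, O = 1.05820.
ΣO = 2.11183; factor = 4/ΣO = 1.89409.
Si apfu = 0.52910 × 1.89409 = 1.002.

1.002 Si apfu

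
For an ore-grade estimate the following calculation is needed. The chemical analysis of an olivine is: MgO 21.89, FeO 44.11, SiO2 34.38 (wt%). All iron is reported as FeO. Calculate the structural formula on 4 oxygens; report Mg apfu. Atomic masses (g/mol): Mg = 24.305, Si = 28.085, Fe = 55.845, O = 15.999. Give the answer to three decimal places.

MgO: 21.89/40.304 = 0.54312 mol → 0.54312 mol Mg, 0.54312 mol O.
FeO: 44.11/71.844 = 0.61397 mol → 0.61397 mol Fe, 0.61397 mol O.
SiO2: 34.38/60.083 = 0.57221 mol → 0.57221 mol Si, 1.14442 mol O.
Total oxygen = 2.30151 mol. Normalization factor = 4/2.30151 = 1.73799.
Mg per 4 O = 0.54312 × 1.73799 = 0.944.

0.944 Mg apfu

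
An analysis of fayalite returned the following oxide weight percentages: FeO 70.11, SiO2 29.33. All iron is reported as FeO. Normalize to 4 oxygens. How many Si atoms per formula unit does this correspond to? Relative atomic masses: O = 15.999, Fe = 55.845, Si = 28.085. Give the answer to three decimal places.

70.11 wt% FeO ÷ 71.844 g/mol = 0.97586 mol, giving 0.97586 Fe and 0.97586 O.
29.33 wt% SiO2 ÷ 60.083 g/mol = 0.48816 mol, giving 0.48816 Si and 0.97632 O.
Oxygen sums to 1.95218; scaling by 4/1.95218 = 2.04899 puts the formula on 4 O.
Si: 0.48816 × 2.04899 = 1.000 atoms per formula unit.

1.000 Si apfu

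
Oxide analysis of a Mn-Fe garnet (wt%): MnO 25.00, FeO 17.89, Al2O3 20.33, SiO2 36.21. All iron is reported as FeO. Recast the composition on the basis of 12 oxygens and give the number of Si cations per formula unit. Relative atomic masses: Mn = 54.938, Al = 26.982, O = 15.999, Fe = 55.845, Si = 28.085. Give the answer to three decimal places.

MnO (M=70.937): mol = 0.35243; Mn = 0.35243, O = 0.35243.
FeO (M=71.844): mol = 0.24901; Fe = 0.24901, O = 0.24901.
Al2O3 (M=101.961): mol = 0.19939; Al = 0.39878, O = 0.59817.
SiO2 (M=60.083): mol = 0.60267; Si = 0.60267, O = 1.20534.
ΣO = 2.40495; factor = 12/ΣO = 4.98971.
Si apfu = 0.60267 × 4.98971 = 3.007.

3.007 Si apfu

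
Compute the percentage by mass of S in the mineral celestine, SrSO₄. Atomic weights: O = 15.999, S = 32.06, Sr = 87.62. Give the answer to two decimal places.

17.45 mass %

M(SrSO₄) = 183.676 g/mol.
S contributes 1 × 32.06 = 32.060 g per mole.
32.060/183.676 = 0.1745 → 17.45%.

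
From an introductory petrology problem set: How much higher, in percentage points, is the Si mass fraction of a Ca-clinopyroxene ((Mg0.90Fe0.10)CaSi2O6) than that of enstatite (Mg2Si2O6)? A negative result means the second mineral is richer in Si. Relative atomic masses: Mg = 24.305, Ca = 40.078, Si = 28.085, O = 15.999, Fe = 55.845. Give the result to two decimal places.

Si in (Mg0.90Fe0.10)CaSi2O6: molar mass 219.701 g/mol; 2×28.085 = 56.170 g → 25.57 wt%.
Si in Mg2Si2O6: molar mass 200.774 g/mol; 2×28.085 = 56.170 g → 27.98 wt%.
Difference = 25.57 − 27.98 = -2.41 percentage points.

-2.41 percentage points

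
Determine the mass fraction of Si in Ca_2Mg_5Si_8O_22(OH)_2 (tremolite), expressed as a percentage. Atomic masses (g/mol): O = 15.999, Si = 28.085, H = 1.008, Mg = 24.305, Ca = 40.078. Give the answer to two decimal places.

27.66 weight percent

M(Ca_2Mg_5Si_8O_22(OH)_2) = 812.353 g/mol.
Si contributes 8 × 28.085 = 224.680 g per mole.
224.680/812.353 = 0.2766 → 27.66%.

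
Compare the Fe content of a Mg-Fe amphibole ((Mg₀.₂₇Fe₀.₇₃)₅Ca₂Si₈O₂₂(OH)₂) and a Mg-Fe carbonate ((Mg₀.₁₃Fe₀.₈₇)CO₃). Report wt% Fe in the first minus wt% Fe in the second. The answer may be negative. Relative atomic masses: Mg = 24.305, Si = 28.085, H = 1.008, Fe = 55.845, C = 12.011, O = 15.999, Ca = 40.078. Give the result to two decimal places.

First mineral: 203.834 g Fe in 927.474 g formula = 21.98 wt% Fe.
Second mineral: 48.585 g Fe in 111.753 g formula = 43.48 wt% Fe.
21.98% − 43.48% gives a difference of -21.50 percentage points.

-21.50 percentage points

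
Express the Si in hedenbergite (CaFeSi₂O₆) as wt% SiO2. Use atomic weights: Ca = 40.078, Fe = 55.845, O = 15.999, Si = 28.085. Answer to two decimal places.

48.44 wt%

M(CaFeSi₂O₆) = 248.087 g/mol; M(SiO2) = 60.083 g/mol.
Moles SiO2 per formula unit = 2 Si ÷ 1 = 2.0000.
SiO2 fraction = (2.0000 × 60.083) / 248.087 = 120.166/248.087 = 0.4844.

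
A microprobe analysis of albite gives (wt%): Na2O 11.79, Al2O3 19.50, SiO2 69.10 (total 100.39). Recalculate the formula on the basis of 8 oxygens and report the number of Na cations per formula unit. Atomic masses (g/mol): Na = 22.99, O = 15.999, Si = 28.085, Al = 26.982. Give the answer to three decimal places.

0.993 Na apfu

Na2O (M=61.979): mol = 0.19023; Na = 0.38046, O = 0.19023.
Al2O3 (M=101.961): mol = 0.19125; Al = 0.38250, O = 0.57375.
SiO2 (M=60.083): mol = 1.15008; Si = 1.15008, O = 2.30016.
ΣO = 3.06414; factor = 8/ΣO = 2.61085.
Na apfu = 0.38046 × 2.61085 = 0.993.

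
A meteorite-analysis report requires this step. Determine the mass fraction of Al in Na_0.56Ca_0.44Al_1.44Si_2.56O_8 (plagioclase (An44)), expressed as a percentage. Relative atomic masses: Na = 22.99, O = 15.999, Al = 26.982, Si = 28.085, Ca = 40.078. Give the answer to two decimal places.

Molar mass of Na_0.56Ca_0.44Al_1.44Si_2.56O_8: 0.56·22.99 + 0.44·40.078 + 1.44·26.982 + 2.56·28.085 + 8·15.999 = 269.252 g/mol.
Mass of Al per formula unit: 1.44 × 26.982 = 38.854 g.
Weight fraction Al = 38.854 / 269.252 = 0.1443.

14.43 weight percent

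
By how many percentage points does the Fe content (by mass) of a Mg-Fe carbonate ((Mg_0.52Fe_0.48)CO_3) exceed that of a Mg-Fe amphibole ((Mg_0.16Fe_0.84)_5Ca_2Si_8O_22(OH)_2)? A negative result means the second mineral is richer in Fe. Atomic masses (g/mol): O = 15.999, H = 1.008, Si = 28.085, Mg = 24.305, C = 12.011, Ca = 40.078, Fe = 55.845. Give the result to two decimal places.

Fe in (Mg_0.52Fe_0.48)CO_3: molar mass 99.452 g/mol; 0.48×55.845 = 26.806 g → 26.95 wt%.
Fe in (Mg_0.16Fe_0.84)_5Ca_2Si_8O_22(OH)_2: molar mass 944.821 g/mol; 4.20×55.845 = 234.549 g → 24.82 wt%.
Difference = 26.95 − 24.82 = 2.13 percentage points.

2.13 percentage points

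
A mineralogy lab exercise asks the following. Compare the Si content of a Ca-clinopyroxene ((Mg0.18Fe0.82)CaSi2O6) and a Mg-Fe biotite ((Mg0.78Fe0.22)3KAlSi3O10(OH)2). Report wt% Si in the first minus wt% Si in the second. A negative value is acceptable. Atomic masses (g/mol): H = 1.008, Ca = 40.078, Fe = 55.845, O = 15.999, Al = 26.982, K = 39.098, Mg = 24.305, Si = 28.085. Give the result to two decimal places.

Si in (Mg0.18Fe0.82)CaSi2O6: molar mass 242.410 g/mol; 2×28.085 = 56.170 g → 23.17 wt%.
Si in (Mg0.78Fe0.22)3KAlSi3O10(OH)2: molar mass 438.070 g/mol; 3×28.085 = 84.255 g → 19.23 wt%.
Difference = 23.17 − 19.23 = 3.94 percentage points.

3.94 percentage points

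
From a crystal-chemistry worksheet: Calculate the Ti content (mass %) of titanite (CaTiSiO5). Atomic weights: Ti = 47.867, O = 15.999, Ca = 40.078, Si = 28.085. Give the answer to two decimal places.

M(CaTiSiO5) = 196.025 g/mol.
Ti contributes 1 × 47.867 = 47.867 g per mole.
47.867/196.025 = 0.2442 → 24.42%.

24.42 mass %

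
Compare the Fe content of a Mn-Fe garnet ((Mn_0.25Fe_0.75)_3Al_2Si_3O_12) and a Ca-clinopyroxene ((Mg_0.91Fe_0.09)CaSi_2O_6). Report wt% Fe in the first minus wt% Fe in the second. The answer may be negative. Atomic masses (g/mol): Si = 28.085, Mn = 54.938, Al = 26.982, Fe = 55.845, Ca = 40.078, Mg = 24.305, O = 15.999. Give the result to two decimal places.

First mineral: 125.651 g Fe in 497.062 g formula = 25.28 wt% Fe.
Second mineral: 5.026 g Fe in 219.386 g formula = 2.29 wt% Fe.
25.28% − 2.29% gives a difference of 22.99 percentage points.

22.99 percentage points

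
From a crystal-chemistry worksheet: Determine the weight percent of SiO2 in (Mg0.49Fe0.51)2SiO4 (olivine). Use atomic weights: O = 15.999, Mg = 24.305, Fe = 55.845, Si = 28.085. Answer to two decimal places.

Molar mass of (Mg0.49Fe0.51)2SiO4 = 0.98·24.305 + 1.02·55.845 + 1·28.085 + 4·15.999 = 172.862 g/mol.
Each formula unit contains 1 Si, equivalent to 1/1 = 1.0000 mol SiO2.
M(SiO2) = 1×28.085 + 2×15.999 = 60.083 g/mol.
Mass of SiO2 per formula unit = 1.0000 × 60.083 = 60.083 g.
SiO2 wt% = 60.083 / 172.862 × 100 = 34.76%.

34.76 wt%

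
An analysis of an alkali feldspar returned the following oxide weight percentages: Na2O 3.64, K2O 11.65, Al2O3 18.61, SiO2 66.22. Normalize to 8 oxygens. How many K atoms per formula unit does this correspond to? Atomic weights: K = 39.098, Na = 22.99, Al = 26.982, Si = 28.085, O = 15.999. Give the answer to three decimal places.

0.674 K apfu

Na2O: 3.64/61.979 = 0.05873 mol → 0.11746 mol Na, 0.05873 mol O.
K2O: 11.65/94.195 = 0.12368 mol → 0.24736 mol K, 0.12368 mol O.
Al2O3: 18.61/101.961 = 0.18252 mol → 0.36504 mol Al, 0.54756 mol O.
SiO2: 66.22/60.083 = 1.10214 mol → 1.10214 mol Si, 2.20428 mol O.
Total oxygen = 2.93425 mol. Normalization factor = 8/2.93425 = 2.72642.
K per 8 O = 0.24736 × 2.72642 = 0.674.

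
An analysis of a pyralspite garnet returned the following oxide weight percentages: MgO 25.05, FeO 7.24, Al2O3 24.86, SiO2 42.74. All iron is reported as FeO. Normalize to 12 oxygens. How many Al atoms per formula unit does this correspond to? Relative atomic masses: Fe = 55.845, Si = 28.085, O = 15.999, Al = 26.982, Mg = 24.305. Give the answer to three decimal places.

MgO (M=40.304): mol = 0.62153; Mg = 0.62153, O = 0.62153.
FeO (M=71.844): mol = 0.10077; Fe = 0.10077, O = 0.10077.
Al2O3 (M=101.961): mol = 0.24382; Al = 0.48764, O = 0.73146.
SiO2 (M=60.083): mol = 0.71135; Si = 0.71135, O = 1.42270.
ΣO = 2.87646; factor = 12/ΣO = 4.17179.
Al apfu = 0.48764 × 4.17179 = 2.034.

2.034 Al apfu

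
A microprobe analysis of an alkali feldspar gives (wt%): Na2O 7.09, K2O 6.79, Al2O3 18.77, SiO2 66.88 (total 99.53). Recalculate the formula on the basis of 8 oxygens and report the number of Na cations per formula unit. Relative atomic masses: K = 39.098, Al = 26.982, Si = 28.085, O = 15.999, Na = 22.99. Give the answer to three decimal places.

Na2O (M=61.979): mol = 0.11439; Na = 0.22878, O = 0.11439.
K2O (M=94.195): mol = 0.07208; K = 0.14416, O = 0.07208.
Al2O3 (M=101.961): mol = 0.18409; Al = 0.36818, O = 0.55227.
SiO2 (M=60.083): mol = 1.11313; Si = 1.11313, O = 2.22626.
ΣO = 2.96500; factor = 8/ΣO = 2.69815.
Na apfu = 0.22878 × 2.69815 = 0.617.

0.617 Na apfu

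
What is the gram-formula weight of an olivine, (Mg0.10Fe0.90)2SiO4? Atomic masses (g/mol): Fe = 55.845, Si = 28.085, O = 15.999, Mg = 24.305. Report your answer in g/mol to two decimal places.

197.46 g/mol

M = 0.20×24.305 + 1.80×55.845 + 1×28.085 + 4×15.999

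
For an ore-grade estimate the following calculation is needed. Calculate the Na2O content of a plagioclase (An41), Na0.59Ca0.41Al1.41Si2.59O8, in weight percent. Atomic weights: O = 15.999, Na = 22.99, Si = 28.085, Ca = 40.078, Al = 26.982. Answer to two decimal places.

Formula mass = 268.773 g/mol.
0.59 Na → 0.2950 mol Na2O per formula unit; M(Na2O) = 61.979, so Na2O mass = 18.284 g.
18.284/268.773 × 100 = 6.80 wt%.

6.80 wt%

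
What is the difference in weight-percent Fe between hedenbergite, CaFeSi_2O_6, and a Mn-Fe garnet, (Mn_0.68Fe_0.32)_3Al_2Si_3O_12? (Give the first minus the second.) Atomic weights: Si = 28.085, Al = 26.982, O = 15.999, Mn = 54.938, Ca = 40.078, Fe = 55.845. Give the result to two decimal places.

M(CaFeSi_2O_6) = 248.087 g/mol, so wt% Fe = 55.845/248.087 × 100 = 22.51%.
M((Mn_0.68Fe_0.32)_3Al_2Si_3O_12) = 495.892 g/mol, so wt% Fe = 53.611/495.892 × 100 = 10.81%.
22.51 − 10.81 = 11.70 pp.

11.70 percentage points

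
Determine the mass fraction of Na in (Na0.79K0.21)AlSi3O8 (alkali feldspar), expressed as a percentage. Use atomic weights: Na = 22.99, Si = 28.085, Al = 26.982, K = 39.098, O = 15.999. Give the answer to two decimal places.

Molar mass of (Na0.79K0.21)AlSi3O8: 0.79×22.99 + 0.21×39.098 + 1×26.982 + 3×28.085 + 8×15.999 = 265.602 g/mol.
Mass of Na per formula unit: 0.79 × 22.99 = 18.162 g.
Weight fraction Na = 18.162 / 265.602 = 0.0684.

6.84 mass %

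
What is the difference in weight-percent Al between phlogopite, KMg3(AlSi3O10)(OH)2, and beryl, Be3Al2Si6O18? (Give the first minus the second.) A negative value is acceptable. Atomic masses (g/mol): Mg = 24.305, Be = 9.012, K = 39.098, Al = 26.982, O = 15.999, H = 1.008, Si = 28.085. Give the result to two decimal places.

Al in KMg3(AlSi3O10)(OH)2: molar mass 417.254 g/mol; 1×26.982 = 26.982 g → 6.47 wt%.
Al in Be3Al2Si6O18: molar mass 537.492 g/mol; 2×26.982 = 53.964 g → 10.04 wt%.
Difference = 6.47 − 10.04 = -3.57 percentage points.

-3.57 percentage points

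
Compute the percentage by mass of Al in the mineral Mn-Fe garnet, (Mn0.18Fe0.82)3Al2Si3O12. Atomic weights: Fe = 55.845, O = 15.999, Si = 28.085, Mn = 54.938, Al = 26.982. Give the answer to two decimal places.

M((Mn0.18Fe0.82)3Al2Si3O12) = 497.252 g/mol.
Al contributes 2 × 26.982 = 53.964 g per mole.
53.964/497.252 = 0.1085 → 10.85%.

10.85 mass %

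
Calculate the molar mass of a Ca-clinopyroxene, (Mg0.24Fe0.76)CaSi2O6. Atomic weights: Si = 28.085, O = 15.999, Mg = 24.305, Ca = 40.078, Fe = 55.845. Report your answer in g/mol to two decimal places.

240.52 g/mol

Mg: 0.24 × 24.305 = 5.8332
Fe: 0.76 × 55.845 = 42.4422
Ca: 1 × 40.078 = 40.0780
Si: 2 × 28.085 = 56.1700
O: 6 × 15.999 = 95.9940
Summing the contributions gives the formula mass.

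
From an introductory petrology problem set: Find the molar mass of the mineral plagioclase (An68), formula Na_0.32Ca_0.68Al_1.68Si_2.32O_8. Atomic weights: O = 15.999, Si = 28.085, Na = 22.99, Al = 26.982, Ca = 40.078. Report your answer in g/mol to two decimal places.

273.09 g/mol

Na: 0.32 × 22.99 = 7.3568
Ca: 0.68 × 40.078 = 27.2530
Al: 1.68 × 26.982 = 45.3298
Si: 2.32 × 28.085 = 65.1572
O: 8 × 15.999 = 127.9920
Summing the contributions gives the formula mass.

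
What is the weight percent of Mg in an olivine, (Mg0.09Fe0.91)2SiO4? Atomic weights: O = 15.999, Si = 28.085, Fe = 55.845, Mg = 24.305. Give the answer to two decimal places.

2.21 mass %

Molar mass of (Mg0.09Fe0.91)2SiO4: 0.18×24.305 + 1.82×55.845 + 1×28.085 + 4×15.999 = 198.094 g/mol.
Mass of Mg per formula unit: 0.18 × 24.305 = 4.375 g.
Weight fraction Mg = 4.375 / 198.094 = 0.0221.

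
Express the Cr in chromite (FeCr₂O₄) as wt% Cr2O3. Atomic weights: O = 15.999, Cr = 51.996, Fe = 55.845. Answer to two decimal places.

Molar mass of FeCr₂O₄ = 1*55.845 + 2*51.996 + 4*15.999 = 223.833 g/mol.
Each formula unit contains 2 Cr, equivalent to 2/2 = 1.0000 mol Cr2O3.
M(Cr2O3) = 2×51.996 + 3×15.999 = 151.989 g/mol.
Mass of Cr2O3 per formula unit = 1.0000 × 151.989 = 151.989 g.
Cr2O3 wt% = 151.989 / 223.833 × 100 = 67.90%.

67.90 wt%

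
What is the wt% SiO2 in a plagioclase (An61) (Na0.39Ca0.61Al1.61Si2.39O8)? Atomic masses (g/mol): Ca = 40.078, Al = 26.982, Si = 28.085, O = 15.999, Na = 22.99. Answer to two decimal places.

52.80 wt%

Molar mass of Na0.39Ca0.61Al1.61Si2.39O8 = 0.39·22.99 + 0.61·40.078 + 1.61·26.982 + 2.39·28.085 + 8·15.999 = 271.970 g/mol.
Each formula unit contains 2.39 Si, equivalent to 2.39/1 = 2.3900 mol SiO2.
M(SiO2) = 1×28.085 + 2×15.999 = 60.083 g/mol.
Mass of SiO2 per formula unit = 2.3900 × 60.083 = 143.598 g.
SiO2 wt% = 143.598 / 271.970 × 100 = 52.80%.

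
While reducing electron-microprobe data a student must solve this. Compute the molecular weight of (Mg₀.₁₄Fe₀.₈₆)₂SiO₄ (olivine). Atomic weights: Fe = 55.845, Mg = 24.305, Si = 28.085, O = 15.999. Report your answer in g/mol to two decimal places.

M = 0.28*24.305 + 1.72*55.845 + 1*28.085 + 4*15.999

194.94 g/mol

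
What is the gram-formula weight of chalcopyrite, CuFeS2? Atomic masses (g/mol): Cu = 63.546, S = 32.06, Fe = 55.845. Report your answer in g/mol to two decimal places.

183.51 g/mol

The formula mass is the sum 1·63.546 + 1·55.845 + 2·32.06.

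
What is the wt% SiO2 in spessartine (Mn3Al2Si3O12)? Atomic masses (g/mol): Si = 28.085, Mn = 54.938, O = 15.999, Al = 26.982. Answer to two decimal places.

36.41 wt%

Molar mass of Mn3Al2Si3O12 = 3*54.938 + 2*26.982 + 3*28.085 + 12*15.999 = 495.021 g/mol.
Each formula unit contains 3 Si, equivalent to 3/1 = 3.0000 mol SiO2.
M(SiO2) = 1×28.085 + 2×15.999 = 60.083 g/mol.
Mass of SiO2 per formula unit = 3.0000 × 60.083 = 180.249 g.
SiO2 wt% = 180.249 / 495.021 × 100 = 36.41%.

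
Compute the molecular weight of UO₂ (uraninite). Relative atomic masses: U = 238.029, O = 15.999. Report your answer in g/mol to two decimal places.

270.03 g/mol

M = 1×238.029 + 2×15.999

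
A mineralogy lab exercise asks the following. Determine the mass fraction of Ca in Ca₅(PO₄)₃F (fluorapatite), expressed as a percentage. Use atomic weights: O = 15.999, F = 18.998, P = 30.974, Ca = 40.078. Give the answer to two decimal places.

Formula mass = 5×40.078 + 3×30.974 + 12×15.999 + 1×18.998 = 504.298 g/mol, of which 200.390 g is Ca.
So Ca makes up 200.390/504.298 = 0.3974 of the mass, i.e. 39.74%.

39.74 mass %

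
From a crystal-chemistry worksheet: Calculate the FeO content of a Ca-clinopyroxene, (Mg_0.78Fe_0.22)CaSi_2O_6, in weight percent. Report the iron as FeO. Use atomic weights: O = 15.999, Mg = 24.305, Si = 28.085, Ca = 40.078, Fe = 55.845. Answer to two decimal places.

7.07 wt%

Molar mass of (Mg_0.78Fe_0.22)CaSi_2O_6 = 0.78·24.305 + 0.22·55.845 + 1·40.078 + 2·28.085 + 6·15.999 = 223.486 g/mol.
Each formula unit contains 0.22 Fe, equivalent to 0.22/1 = 0.2200 mol FeO.
M(FeO) = 1×55.845 + 1×15.999 = 71.844 g/mol.
Mass of FeO per formula unit = 0.2200 × 71.844 = 15.806 g.
FeO wt% = 15.806 / 223.486 × 100 = 7.07%.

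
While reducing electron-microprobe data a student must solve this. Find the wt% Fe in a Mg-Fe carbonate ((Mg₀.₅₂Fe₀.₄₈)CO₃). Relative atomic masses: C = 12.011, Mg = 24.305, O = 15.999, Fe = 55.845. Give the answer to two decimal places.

26.95 weight percent

M((Mg₀.₅₂Fe₀.₄₈)CO₃) = 99.452 g/mol.
Fe contributes 0.48 × 55.845 = 26.806 g per mole.
26.806/99.452 = 0.2695 → 26.95%.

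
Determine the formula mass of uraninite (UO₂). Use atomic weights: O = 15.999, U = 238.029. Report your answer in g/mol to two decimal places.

270.03 g/mol

U: 1 × 238.029 = 238.0290
O: 2 × 15.999 = 31.9980
Summing the contributions gives the formula mass.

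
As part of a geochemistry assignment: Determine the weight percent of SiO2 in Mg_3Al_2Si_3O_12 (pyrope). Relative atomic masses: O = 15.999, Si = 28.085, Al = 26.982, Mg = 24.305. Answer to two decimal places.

44.71 wt%

Formula mass = 403.122 g/mol.
3 Si → 3.0000 mol SiO2 per formula unit; M(SiO2) = 60.083, so SiO2 mass = 180.249 g.
180.249/403.122 × 100 = 44.71 wt%.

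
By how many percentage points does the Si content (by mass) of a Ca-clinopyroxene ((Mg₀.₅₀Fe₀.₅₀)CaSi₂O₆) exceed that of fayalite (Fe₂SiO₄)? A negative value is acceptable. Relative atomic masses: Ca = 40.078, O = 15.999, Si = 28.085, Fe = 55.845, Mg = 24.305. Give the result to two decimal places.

10.40 percentage points

M((Mg₀.₅₀Fe₀.₅₀)CaSi₂O₆) = 232.317 g/mol, so wt% Si = 56.170/232.317 × 100 = 24.18%.
M(Fe₂SiO₄) = 203.771 g/mol, so wt% Si = 28.085/203.771 × 100 = 13.78%.
24.18 − 13.78 = 10.40 pp.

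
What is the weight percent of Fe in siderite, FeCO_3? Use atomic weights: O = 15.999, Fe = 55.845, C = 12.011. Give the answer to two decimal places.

48.20 weight percent

Formula mass = 1×55.845 + 1×12.011 + 3×15.999 = 115.853 g/mol, of which 55.845 g is Fe.
So Fe makes up 55.845/115.853 = 0.4820 of the mass, i.e. 48.20%.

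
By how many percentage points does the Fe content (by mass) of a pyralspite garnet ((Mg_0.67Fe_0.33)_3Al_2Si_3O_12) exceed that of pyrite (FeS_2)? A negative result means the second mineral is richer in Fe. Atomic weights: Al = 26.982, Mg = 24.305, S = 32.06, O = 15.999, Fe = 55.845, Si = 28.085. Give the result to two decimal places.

-33.82 percentage points

First mineral: 55.287 g Fe in 434.347 g formula = 12.73 wt% Fe.
Second mineral: 55.845 g Fe in 119.965 g formula = 46.55 wt% Fe.
12.73% − 46.55% gives a difference of -33.82 percentage points.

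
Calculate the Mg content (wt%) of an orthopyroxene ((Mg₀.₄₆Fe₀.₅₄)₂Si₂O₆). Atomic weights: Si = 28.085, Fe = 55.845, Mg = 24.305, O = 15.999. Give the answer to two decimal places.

9.52 wt%

M((Mg₀.₄₆Fe₀.₅₄)₂Si₂O₆) = 234.837 g/mol.
Mg contributes 0.92 × 24.305 = 22.361 g per mole.
22.361/234.837 = 0.0952 → 9.52%.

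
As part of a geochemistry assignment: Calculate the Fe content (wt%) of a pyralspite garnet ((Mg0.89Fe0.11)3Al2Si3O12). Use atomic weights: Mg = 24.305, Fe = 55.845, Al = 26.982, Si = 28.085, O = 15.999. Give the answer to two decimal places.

4.46 wt%

Molar mass of (Mg0.89Fe0.11)3Al2Si3O12: 2.67·24.305 + 0.33·55.845 + 2·26.982 + 3·28.085 + 12·15.999 = 413.530 g/mol.
Mass of Fe per formula unit: 0.33 × 55.845 = 18.429 g.
Weight fraction Fe = 18.429 / 413.530 = 0.0446.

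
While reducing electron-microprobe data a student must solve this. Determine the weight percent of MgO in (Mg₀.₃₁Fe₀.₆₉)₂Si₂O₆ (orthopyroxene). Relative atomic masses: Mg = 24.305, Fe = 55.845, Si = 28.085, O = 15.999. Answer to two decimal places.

Molar mass of (Mg₀.₃₁Fe₀.₆₉)₂Si₂O₆ = 0.62·24.305 + 1.38·55.845 + 2·28.085 + 6·15.999 = 244.299 g/mol.
Each formula unit contains 0.62 Mg, equivalent to 0.62/1 = 0.6200 mol MgO.
M(MgO) = 1×24.305 + 1×15.999 = 40.304 g/mol.
Mass of MgO per formula unit = 0.6200 × 40.304 = 24.988 g.
MgO wt% = 24.988 / 244.299 × 100 = 10.23%.

10.23 wt%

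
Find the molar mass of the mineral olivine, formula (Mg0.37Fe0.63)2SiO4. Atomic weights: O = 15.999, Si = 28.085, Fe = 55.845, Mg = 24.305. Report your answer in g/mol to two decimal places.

The formula mass is the sum 0.74(24.305) + 1.26(55.845) + 1(28.085) + 4(15.999).

180.43 g/mol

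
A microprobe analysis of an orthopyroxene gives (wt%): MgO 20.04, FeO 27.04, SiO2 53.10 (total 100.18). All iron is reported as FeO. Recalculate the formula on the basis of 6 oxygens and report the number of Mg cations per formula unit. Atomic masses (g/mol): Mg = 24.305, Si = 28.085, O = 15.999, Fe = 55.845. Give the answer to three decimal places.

MgO (M=40.304): mol = 0.49722; Mg = 0.49722, O = 0.49722.
FeO (M=71.844): mol = 0.37637; Fe = 0.37637, O = 0.37637.
SiO2 (M=60.083): mol = 0.88378; Si = 0.88378, O = 1.76756.
ΣO = 2.64115; factor = 6/ΣO = 2.27174.
Mg apfu = 0.49722 × 2.27174 = 1.130.

1.130 Mg apfu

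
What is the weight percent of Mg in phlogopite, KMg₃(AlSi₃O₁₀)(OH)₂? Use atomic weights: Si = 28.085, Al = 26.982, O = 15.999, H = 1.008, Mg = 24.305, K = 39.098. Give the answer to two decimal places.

17.47 wt%

Formula mass = 1×39.098 + 3×24.305 + 1×26.982 + 3×28.085 + 12×15.999 + 2×1.008 = 417.254 g/mol, of which 72.915 g is Mg.
So Mg makes up 72.915/417.254 = 0.1747 of the mass, i.e. 17.47%.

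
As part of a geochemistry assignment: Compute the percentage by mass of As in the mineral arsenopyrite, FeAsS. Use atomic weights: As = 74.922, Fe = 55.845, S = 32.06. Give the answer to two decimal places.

46.01 mass %

Molar mass of FeAsS: 1·55.845 + 1·74.922 + 1·32.06 = 162.827 g/mol.
Mass of As per formula unit: 1 × 74.922 = 74.922 g.
Weight fraction As = 74.922 / 162.827 = 0.4601.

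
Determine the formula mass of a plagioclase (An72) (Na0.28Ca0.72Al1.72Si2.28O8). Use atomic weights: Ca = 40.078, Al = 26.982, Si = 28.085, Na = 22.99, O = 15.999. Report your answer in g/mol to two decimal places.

M = 0.28(22.99) + 0.72(40.078) + 1.72(26.982) + 2.28(28.085) + 8(15.999)

273.73 g/mol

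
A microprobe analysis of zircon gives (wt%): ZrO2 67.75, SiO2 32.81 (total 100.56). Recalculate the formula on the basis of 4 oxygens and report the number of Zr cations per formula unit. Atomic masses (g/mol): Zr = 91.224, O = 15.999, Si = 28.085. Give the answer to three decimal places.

1.003 Zr apfu

67.75 wt% ZrO2 ÷ 123.222 g/mol = 0.54982 mol, giving 0.54982 Zr and 1.09964 O.
32.81 wt% SiO2 ÷ 60.083 g/mol = 0.54608 mol, giving 0.54608 Si and 1.09216 O.
Oxygen sums to 2.19180; scaling by 4/2.19180 = 1.82498 puts the formula on 4 O.
Zr: 0.54982 × 1.82498 = 1.003 atoms per formula unit.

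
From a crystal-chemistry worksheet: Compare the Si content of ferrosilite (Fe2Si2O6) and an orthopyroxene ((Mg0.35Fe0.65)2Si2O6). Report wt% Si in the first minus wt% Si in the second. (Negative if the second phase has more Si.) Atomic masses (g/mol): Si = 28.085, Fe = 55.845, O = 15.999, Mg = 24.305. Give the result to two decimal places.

M(Fe2Si2O6) = 263.854 g/mol, so wt% Si = 56.170/263.854 × 100 = 21.29%.
M((Mg0.35Fe0.65)2Si2O6) = 241.776 g/mol, so wt% Si = 56.170/241.776 × 100 = 23.23%.
21.29 − 23.23 = -1.94 pp.

-1.94 percentage points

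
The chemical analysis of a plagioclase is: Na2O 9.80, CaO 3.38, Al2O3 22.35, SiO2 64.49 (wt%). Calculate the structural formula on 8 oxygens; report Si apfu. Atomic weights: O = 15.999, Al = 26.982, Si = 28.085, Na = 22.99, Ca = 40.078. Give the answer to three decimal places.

2.841 Si apfu

9.80 wt% Na2O ÷ 61.979 g/mol = 0.15812 mol, giving 0.31624 Na and 0.15812 O.
3.38 wt% CaO ÷ 56.077 g/mol = 0.06027 mol, giving 0.06027 Ca and 0.06027 O.
22.35 wt% Al2O3 ÷ 101.961 g/mol = 0.21920 mol, giving 0.43840 Al and 0.65760 O.
64.49 wt% SiO2 ÷ 60.083 g/mol = 1.07335 mol, giving 1.07335 Si and 2.14670 O.
Oxygen sums to 3.02269; scaling by 8/3.02269 = 2.64665 puts the formula on 8 O.
Si: 1.07335 × 2.64665 = 2.841 atoms per formula unit.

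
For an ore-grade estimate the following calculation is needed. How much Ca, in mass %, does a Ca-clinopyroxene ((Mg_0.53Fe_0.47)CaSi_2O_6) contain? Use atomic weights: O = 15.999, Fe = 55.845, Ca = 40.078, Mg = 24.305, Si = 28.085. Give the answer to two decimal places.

17.32 mass %

M((Mg_0.53Fe_0.47)CaSi_2O_6) = 231.371 g/mol.
Ca contributes 1 × 40.078 = 40.078 g per mole.
40.078/231.371 = 0.1732 → 17.32%.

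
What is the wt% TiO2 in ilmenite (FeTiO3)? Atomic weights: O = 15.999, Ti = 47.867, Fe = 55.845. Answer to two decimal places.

52.64 wt%

Formula mass = 151.709 g/mol.
1 Ti → 1.0000 mol TiO2 per formula unit; M(TiO2) = 79.865, so TiO2 mass = 79.865 g.
79.865/151.709 × 100 = 52.64 wt%.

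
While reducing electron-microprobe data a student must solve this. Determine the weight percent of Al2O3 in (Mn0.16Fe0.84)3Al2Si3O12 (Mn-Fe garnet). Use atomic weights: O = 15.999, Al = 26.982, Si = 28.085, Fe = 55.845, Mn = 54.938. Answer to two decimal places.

M((Mn0.16Fe0.84)3Al2Si3O12) = 497.307 g/mol; M(Al2O3) = 101.961 g/mol.
Moles Al2O3 per formula unit = 2 Al ÷ 2 = 1.0000.
Al2O3 fraction = (1.0000 × 101.961) / 497.307 = 101.961/497.307 = 0.2050.

20.50 wt%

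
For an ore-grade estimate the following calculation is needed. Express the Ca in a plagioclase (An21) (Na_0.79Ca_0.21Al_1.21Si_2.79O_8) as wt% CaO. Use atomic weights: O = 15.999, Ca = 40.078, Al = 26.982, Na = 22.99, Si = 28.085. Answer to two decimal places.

4.43 wt%

M(Na_0.79Ca_0.21Al_1.21Si_2.79O_8) = 265.576 g/mol; M(CaO) = 56.077 g/mol.
Moles CaO per formula unit = 0.21 Ca ÷ 1 = 0.2100.
CaO fraction = (0.2100 × 56.077) / 265.576 = 11.776/265.576 = 0.0443.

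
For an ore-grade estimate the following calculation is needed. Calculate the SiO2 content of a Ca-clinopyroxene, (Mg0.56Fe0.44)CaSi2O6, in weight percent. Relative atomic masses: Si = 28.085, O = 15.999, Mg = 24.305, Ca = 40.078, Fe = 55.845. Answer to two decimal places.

52.15 wt%

Formula mass = 230.425 g/mol.
2 Si → 2.0000 mol SiO2 per formula unit; M(SiO2) = 60.083, so SiO2 mass = 120.166 g.
120.166/230.425 × 100 = 52.15 wt%.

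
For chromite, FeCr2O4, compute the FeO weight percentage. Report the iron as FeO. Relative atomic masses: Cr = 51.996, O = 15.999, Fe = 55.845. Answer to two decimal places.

32.10 wt%

M(FeCr2O4) = 223.833 g/mol; M(FeO) = 71.844 g/mol.
Moles FeO per formula unit = 1 Fe ÷ 1 = 1.0000.
FeO fraction = (1.0000 × 71.844) / 223.833 = 71.844/223.833 = 0.3210.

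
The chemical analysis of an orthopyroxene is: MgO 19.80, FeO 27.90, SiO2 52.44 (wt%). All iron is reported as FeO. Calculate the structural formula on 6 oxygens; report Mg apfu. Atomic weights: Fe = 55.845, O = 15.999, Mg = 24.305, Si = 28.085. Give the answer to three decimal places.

1.123 Mg apfu

MgO: 19.80/40.304 = 0.49127 mol → 0.49127 mol Mg, 0.49127 mol O.
FeO: 27.90/71.844 = 0.38834 mol → 0.38834 mol Fe, 0.38834 mol O.
SiO2: 52.44/60.083 = 0.87279 mol → 0.87279 mol Si, 1.74558 mol O.
Total oxygen = 2.62519 mol. Normalization factor = 6/2.62519 = 2.28555.
Mg per 6 O = 0.49127 × 2.28555 = 1.123.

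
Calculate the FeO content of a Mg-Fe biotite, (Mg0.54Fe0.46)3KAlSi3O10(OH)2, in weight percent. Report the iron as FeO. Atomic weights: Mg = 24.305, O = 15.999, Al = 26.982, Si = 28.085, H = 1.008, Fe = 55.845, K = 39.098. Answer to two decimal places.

21.52 wt%

Molar mass of (Mg0.54Fe0.46)3KAlSi3O10(OH)2 = 1.62×24.305 + 1.38×55.845 + 1×39.098 + 1×26.982 + 3×28.085 + 12×15.999 + 2×1.008 = 460.779 g/mol.
Each formula unit contains 1.38 Fe, equivalent to 1.38/1 = 1.3800 mol FeO.
M(FeO) = 1×55.845 + 1×15.999 = 71.844 g/mol.
Mass of FeO per formula unit = 1.3800 × 71.844 = 99.145 g.
FeO wt% = 99.145 / 460.779 × 100 = 21.52%.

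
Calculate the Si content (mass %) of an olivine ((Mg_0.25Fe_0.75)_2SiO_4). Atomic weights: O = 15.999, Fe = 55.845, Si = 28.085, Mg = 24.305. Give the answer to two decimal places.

14.94 mass %

Formula mass = 0.50×24.305 + 1.50×55.845 + 1×28.085 + 4×15.999 = 188.001 g/mol, of which 28.085 g is Si.
So Si makes up 28.085/188.001 = 0.1494 of the mass, i.e. 14.94%.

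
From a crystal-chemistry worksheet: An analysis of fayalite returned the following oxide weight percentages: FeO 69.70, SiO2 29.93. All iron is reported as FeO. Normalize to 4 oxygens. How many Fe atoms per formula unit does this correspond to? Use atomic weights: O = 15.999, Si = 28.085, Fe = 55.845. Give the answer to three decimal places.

FeO: 69.70/71.844 = 0.97016 mol → 0.97016 mol Fe, 0.97016 mol O.
SiO2: 29.93/60.083 = 0.49814 mol → 0.49814 mol Si, 0.99628 mol O.
Total oxygen = 1.96644 mol. Normalization factor = 4/1.96644 = 2.03413.
Fe per 4 O = 0.97016 × 2.03413 = 1.973.

1.973 Fe apfu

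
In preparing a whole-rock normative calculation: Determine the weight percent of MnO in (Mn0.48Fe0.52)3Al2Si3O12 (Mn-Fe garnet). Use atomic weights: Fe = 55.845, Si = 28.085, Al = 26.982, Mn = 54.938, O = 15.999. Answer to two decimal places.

M((Mn0.48Fe0.52)3Al2Si3O12) = 496.436 g/mol; M(MnO) = 70.937 g/mol.
Moles MnO per formula unit = 1.44 Mn ÷ 1 = 1.4400.
MnO fraction = (1.4400 × 70.937) / 496.436 = 102.149/496.436 = 0.2058.

20.58 wt%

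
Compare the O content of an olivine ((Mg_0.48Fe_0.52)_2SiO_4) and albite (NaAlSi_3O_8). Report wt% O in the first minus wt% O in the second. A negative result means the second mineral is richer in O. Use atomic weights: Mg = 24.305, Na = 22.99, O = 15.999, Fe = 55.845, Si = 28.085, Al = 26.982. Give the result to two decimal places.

O in (Mg_0.48Fe_0.52)_2SiO_4: molar mass 173.493 g/mol; 4×15.999 = 63.996 g → 36.89 wt%.
O in NaAlSi_3O_8: molar mass 262.219 g/mol; 8×15.999 = 127.992 g → 48.81 wt%.
Difference = 36.89 − 48.81 = -11.92 percentage points.

-11.92 percentage points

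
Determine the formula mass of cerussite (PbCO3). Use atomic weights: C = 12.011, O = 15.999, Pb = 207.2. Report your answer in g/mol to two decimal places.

Pb: 1 × 207.2 = 207.2000
C: 1 × 12.011 = 12.0110
O: 3 × 15.999 = 47.9970
Summing the contributions gives the formula mass.

267.21 g/mol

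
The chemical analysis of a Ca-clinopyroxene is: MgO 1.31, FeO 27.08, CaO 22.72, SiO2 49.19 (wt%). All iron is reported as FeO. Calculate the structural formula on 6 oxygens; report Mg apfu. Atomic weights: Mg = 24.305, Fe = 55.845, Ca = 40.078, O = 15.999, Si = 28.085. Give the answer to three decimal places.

1.31 wt% MgO ÷ 40.304 g/mol = 0.03250 mol, giving 0.03250 Mg and 0.03250 O.
27.08 wt% FeO ÷ 71.844 g/mol = 0.37693 mol, giving 0.37693 Fe and 0.37693 O.
22.72 wt% CaO ÷ 56.077 g/mol = 0.40516 mol, giving 0.40516 Ca and 0.40516 O.
49.19 wt% SiO2 ÷ 60.083 g/mol = 0.81870 mol, giving 0.81870 Si and 1.63740 O.
Oxygen sums to 2.45199; scaling by 6/2.45199 = 2.44699 puts the formula on 6 O.
Mg: 0.03250 × 2.44699 = 0.080 atoms per formula unit.

0.080 Mg apfu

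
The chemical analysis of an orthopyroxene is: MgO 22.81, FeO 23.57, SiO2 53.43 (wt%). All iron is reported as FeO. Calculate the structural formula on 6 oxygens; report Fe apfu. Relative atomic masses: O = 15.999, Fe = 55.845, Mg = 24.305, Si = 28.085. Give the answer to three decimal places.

MgO (M=40.304): mol = 0.56595; Mg = 0.56595, O = 0.56595.
FeO (M=71.844): mol = 0.32807; Fe = 0.32807, O = 0.32807.
SiO2 (M=60.083): mol = 0.88927; Si = 0.88927, O = 1.77854.
ΣO = 2.67256; factor = 6/ΣO = 2.24504.
Fe apfu = 0.32807 × 2.24504 = 0.737.

0.737 Fe apfu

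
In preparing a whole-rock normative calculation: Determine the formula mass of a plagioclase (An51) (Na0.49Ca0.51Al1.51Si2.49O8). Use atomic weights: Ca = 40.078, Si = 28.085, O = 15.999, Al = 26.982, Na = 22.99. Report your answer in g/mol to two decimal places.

M = 0.49*22.99 + 0.51*40.078 + 1.51*26.982 + 2.49*28.085 + 8*15.999

270.37 g/mol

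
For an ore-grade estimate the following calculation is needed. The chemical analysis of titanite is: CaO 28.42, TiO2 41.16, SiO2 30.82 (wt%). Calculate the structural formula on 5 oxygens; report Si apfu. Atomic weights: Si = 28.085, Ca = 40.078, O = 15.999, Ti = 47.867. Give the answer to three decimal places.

1.001 Si apfu

CaO (M=56.077): mol = 0.50680; Ca = 0.50680, O = 0.50680.
TiO2 (M=79.865): mol = 0.51537; Ti = 0.51537, O = 1.03074.
SiO2 (M=60.083): mol = 0.51296; Si = 0.51296, O = 1.02592.
ΣO = 2.56346; factor = 5/ΣO = 1.95049.
Si apfu = 0.51296 × 1.95049 = 1.001.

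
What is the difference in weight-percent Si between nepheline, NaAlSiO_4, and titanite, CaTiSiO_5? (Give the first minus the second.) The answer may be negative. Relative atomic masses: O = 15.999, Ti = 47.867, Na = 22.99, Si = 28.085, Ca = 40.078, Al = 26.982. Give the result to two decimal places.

5.44 percentage points

Si in NaAlSiO_4: molar mass 142.053 g/mol; 1×28.085 = 28.085 g → 19.77 wt%.
Si in CaTiSiO_5: molar mass 196.025 g/mol; 1×28.085 = 28.085 g → 14.33 wt%.
Difference = 19.77 − 14.33 = 5.44 percentage points.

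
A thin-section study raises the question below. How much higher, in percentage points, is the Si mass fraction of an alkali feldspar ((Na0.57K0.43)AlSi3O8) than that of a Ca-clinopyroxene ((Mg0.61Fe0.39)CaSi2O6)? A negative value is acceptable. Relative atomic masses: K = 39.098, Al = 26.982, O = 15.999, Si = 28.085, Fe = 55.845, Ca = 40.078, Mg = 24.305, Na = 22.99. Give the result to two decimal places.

6.76 percentage points

First mineral: 84.255 g Si in 269.145 g formula = 31.30 wt% Si.
Second mineral: 56.170 g Si in 228.848 g formula = 24.54 wt% Si.
31.30% − 24.54% gives a difference of 6.76 percentage points.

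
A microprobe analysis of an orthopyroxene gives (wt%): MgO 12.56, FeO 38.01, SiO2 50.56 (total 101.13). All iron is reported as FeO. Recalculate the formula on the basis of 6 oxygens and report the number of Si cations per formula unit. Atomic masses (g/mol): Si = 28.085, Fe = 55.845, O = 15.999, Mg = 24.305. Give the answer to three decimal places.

MgO: 12.56/40.304 = 0.31163 mol → 0.31163 mol Mg, 0.31163 mol O.
FeO: 38.01/71.844 = 0.52906 mol → 0.52906 mol Fe, 0.52906 mol O.
SiO2: 50.56/60.083 = 0.84150 mol → 0.84150 mol Si, 1.68300 mol O.
Total oxygen = 2.52369 mol. Normalization factor = 6/2.52369 = 2.37747.
Si per 6 O = 0.84150 × 2.37747 = 2.001.

2.001 Si apfu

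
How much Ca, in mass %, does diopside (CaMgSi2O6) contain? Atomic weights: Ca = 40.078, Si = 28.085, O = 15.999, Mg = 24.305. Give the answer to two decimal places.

18.51 mass %

Molar mass of CaMgSi2O6: 1*40.078 + 1*24.305 + 2*28.085 + 6*15.999 = 216.547 g/mol.
Mass of Ca per formula unit: 1 × 40.078 = 40.078 g.
Weight fraction Ca = 40.078 / 216.547 = 0.1851.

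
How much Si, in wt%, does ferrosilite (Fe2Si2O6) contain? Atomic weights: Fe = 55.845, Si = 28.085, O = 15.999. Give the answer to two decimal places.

M(Fe2Si2O6) = 263.854 g/mol.
Si contributes 2 × 28.085 = 56.170 g per mole.
56.170/263.854 = 0.2129 → 21.29%.

21.29 wt%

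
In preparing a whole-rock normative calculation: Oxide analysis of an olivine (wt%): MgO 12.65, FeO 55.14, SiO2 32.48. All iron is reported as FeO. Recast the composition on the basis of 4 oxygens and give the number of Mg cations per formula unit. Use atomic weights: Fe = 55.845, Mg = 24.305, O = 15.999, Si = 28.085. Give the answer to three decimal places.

0.581 Mg apfu

MgO (M=40.304): mol = 0.31386; Mg = 0.31386, O = 0.31386.
FeO (M=71.844): mol = 0.76750; Fe = 0.76750, O = 0.76750.
SiO2 (M=60.083): mol = 0.54059; Si = 0.54059, O = 1.08118.
ΣO = 2.16254; factor = 4/ΣO = 1.84968.
Mg apfu = 0.31386 × 1.84968 = 0.581.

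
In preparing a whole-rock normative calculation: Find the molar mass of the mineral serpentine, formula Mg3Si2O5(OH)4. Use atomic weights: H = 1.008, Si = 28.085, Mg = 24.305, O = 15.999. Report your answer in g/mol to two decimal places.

Mg: 3 × 24.305 = 72.9150
Si: 2 × 28.085 = 56.1700
O: 9 × 15.999 = 143.9910
H: 4 × 1.008 = 4.0320
Summing the contributions gives the formula mass.

277.11 g/mol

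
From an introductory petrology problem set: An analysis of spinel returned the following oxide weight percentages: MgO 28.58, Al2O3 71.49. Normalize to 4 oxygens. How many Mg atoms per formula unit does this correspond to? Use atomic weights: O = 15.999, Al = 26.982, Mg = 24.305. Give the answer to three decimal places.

MgO (M=40.304): mol = 0.70911; Mg = 0.70911, O = 0.70911.
Al2O3 (M=101.961): mol = 0.70115; Al = 1.40230, O = 2.10345.
ΣO = 2.81256; factor = 4/ΣO = 1.42219.
Mg apfu = 0.70911 × 1.42219 = 1.008.

1.008 Mg apfu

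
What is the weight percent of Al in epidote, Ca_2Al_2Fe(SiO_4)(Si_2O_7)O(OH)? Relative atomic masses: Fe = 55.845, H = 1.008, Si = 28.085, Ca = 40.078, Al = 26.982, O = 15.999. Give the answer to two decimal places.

11.17 wt%

M(Ca_2Al_2Fe(SiO_4)(Si_2O_7)O(OH)) = 483.215 g/mol.
Al contributes 2 × 26.982 = 53.964 g per mole.
53.964/483.215 = 0.1117 → 11.17%.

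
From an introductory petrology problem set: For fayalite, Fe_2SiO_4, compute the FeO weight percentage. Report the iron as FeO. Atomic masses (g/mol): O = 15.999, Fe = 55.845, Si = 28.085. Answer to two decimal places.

70.51 wt%

M(Fe_2SiO_4) = 203.771 g/mol; M(FeO) = 71.844 g/mol.
Moles FeO per formula unit = 2 Fe ÷ 1 = 2.0000.
FeO fraction = (2.0000 × 71.844) / 203.771 = 143.688/203.771 = 0.7051.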